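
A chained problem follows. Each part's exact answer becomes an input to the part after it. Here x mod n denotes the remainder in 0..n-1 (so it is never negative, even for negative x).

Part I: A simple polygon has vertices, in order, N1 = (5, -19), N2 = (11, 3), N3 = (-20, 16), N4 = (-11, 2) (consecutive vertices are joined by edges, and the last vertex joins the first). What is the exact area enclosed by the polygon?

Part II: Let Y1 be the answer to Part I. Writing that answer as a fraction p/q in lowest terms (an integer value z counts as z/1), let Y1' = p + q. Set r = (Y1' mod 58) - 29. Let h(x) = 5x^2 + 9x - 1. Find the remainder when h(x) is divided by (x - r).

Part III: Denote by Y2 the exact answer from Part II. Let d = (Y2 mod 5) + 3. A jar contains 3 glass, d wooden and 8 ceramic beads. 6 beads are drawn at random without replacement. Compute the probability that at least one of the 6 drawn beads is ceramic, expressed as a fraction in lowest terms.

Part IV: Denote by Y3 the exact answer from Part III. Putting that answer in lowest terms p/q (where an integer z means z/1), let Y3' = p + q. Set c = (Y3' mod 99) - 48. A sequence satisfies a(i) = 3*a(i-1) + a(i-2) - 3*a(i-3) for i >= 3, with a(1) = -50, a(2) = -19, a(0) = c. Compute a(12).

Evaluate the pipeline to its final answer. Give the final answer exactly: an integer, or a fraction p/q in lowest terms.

Part I: cross terms: (5*3 - 11*-19)=224, (11*16 - -20*3)=236, (-20*2 - -11*16)=136, (-11*-19 - 5*2)=199; twice the area = |795| = 795; area = 795/2; answer 795/2
Part II: Y1 = 795/2; threaded value p + q = 797; r = 14; remainder = value at the root: 5*(14)^2 + 9*(14)^1 - 1 = (980) + (126) + (-1) = 1105; answer 1105
Part III: Y2 = 1105; d = 3; total draws C(14,6) = 3003; complement C(6,6) = 1; favorable 3003 - 1 = 3002; P = 3002/3003; answer 3002/3003
Part IV: Y3 = 3002/3003; threaded value p + q = 6005; c = 17; a(3) = 3*(-19) + 1*(-50) - 3*(17) = -158; iterating: a(3)=-158, a(4)=-343, a(5)=-1130, a(6)=-3259, a(7)=-9878, a(8)=-29503, a(9)=-88610, a(10)=-265699, a(11)=-797198, a(12)=-2391463; answer -2391463

-2391463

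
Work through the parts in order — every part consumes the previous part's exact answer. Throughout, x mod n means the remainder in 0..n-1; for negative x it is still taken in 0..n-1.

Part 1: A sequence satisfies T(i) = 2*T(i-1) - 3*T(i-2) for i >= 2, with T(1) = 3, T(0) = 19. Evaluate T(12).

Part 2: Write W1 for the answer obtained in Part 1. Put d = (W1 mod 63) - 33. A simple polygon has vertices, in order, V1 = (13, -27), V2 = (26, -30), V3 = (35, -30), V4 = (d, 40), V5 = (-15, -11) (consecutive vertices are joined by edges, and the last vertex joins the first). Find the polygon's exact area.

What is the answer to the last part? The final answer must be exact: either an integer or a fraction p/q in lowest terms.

Part 1: T(2) = 2*(3) - 3*(19) = -51; iterating: T(2)=-51, T(3)=-111, T(4)=-69, T(5)=195, T(6)=597, T(7)=609, T(8)=-573, T(9)=-2973, T(10)=-4227, T(11)=465, T(12)=13611; answer 13611
Part 2: W1 = 13611; d = -30; cross terms: (13*-30 - 26*-27)=312, (26*-30 - 35*-30)=270, (35*40 - -30*-30)=500, (-30*-11 - -15*40)=930, (-15*-27 - 13*-11)=548; twice the area = |2560| = 2560; area = 1280; answer 1280

1280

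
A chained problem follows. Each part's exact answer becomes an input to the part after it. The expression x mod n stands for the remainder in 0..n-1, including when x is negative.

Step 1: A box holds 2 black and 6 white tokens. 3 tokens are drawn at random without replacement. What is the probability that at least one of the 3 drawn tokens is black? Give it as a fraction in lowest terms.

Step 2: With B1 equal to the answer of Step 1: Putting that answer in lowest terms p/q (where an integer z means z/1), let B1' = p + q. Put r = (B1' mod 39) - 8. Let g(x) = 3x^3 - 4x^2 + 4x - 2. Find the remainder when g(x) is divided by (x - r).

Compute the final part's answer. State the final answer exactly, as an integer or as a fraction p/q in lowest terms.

Step 1: total draws C(8,3) = 56; complement C(6,3) = 20; favorable 56 - 20 = 36; P = 9/14; answer 9/14
Step 2: B1 = 9/14; threaded value p + q = 23; r = 15; remainder = value at the root: 3*(15)^3 - 4*(15)^2 + 4*(15)^1 - 2 = (10125) + (-900) + (60) + (-2) = 9283; answer 9283

9283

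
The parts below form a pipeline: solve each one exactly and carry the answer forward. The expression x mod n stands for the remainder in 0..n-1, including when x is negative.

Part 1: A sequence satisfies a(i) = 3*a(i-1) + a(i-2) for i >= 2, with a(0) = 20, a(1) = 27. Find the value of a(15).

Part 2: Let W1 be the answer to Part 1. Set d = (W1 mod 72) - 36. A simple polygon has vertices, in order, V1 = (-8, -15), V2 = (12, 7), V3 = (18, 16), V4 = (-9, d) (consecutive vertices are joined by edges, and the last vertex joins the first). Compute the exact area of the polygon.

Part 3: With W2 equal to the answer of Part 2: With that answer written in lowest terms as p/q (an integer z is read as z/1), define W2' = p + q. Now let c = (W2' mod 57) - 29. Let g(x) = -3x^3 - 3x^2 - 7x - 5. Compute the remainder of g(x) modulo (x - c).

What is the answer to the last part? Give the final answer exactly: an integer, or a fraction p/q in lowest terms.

70842

Part 1: a(2) = 3*(27) + 1*(20) = 101; iterating: a(2)=101, a(3)=330, a(4)=1091, a(5)=3603, a(6)=11900, a(7)=39303, a(8)=129809, a(9)=428730, a(10)=1415999, a(11)=4676727, a(12)=15446180, a(13)=51015267, a(14)=168491981, a(15)=556491210; answer 556491210
Part 2: W1 = 556491210; d = 6; cross terms: (-8*7 - 12*-15)=124, (12*16 - 18*7)=66, (18*6 - -9*16)=252, (-9*-15 - -8*6)=183; twice the area = |625| = 625; area = 625/2; answer 625/2
Part 3: W2 = 625/2; threaded value p + q = 627; c = -29; remainder = value at the root: -3*(-29)^3 - 3*(-29)^2 - 7*(-29)^1 - 5 = (73167) + (-2523) + (203) + (-5) = 70842; answer 70842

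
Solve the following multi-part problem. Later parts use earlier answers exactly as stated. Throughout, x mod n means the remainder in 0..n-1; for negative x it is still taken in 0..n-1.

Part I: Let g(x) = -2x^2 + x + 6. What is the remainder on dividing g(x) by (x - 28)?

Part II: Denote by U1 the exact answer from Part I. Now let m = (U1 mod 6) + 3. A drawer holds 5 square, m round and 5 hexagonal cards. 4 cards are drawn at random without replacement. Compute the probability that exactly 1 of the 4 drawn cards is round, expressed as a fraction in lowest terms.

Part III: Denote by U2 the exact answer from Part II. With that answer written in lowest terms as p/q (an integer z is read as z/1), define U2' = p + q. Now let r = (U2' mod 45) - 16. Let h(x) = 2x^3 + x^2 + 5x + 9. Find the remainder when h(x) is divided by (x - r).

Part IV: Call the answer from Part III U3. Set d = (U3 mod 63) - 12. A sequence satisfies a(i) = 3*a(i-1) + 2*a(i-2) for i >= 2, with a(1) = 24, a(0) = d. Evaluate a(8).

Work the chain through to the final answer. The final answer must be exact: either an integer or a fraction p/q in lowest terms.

126014

Part I: remainder = value at the root: -2*(28)^2 + 1*(28)^1 + 6 = (-1568) + (28) + (6) = -1534; answer -1534
Part II: U1 = -1534; m = 5; total draws C(15,4) = 1365; favorable C(5,1)*C(10,3) = 600; P = 40/91; answer 40/91
Part III: U2 = 40/91; threaded value p + q = 131; r = 25; remainder = value at the root: 2*(25)^3 + 1*(25)^2 + 5*(25)^1 + 9 = (31250) + (625) + (125) + (9) = 32009; answer 32009
Part IV: U3 = 32009; d = -7; a(2) = 3*(24) + 2*(-7) = 58; iterating: a(2)=58, a(3)=222, a(4)=782, a(5)=2790, a(6)=9934, a(7)=35382, a(8)=126014; answer 126014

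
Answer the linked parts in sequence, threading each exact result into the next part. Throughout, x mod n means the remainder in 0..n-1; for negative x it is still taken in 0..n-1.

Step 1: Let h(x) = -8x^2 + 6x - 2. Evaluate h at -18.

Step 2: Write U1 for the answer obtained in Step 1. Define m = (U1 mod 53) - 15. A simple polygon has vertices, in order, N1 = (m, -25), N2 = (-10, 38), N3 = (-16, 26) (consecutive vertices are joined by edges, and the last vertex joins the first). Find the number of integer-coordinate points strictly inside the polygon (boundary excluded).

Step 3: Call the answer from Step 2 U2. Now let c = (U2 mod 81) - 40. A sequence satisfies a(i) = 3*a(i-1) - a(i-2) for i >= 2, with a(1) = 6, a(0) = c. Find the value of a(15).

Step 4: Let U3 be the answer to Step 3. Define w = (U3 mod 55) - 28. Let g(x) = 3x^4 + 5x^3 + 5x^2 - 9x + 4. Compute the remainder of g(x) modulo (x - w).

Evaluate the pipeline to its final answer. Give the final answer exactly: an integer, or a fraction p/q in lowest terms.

75664

Step 1: -8*(-18)^2 + 6*(-18)^1 - 2 = (-2592) + (-108) + (-2) = -2702; answer -2702
Step 2: U1 = -2702; m = -14; cross terms: (-14*38 - -10*-25)=-782, (-10*26 - -16*38)=348, (-16*-25 - -14*26)=764; twice the area = |330| = 330; area = 165; boundary points = 1 + 6 + 1 = 8; strictly interior points = area - boundary/2 + 1 = 162; answer 162
Step 3: U2 = 162; c = -40; a(2) = 3*(6) - 1*(-40) = 58; iterating: a(2)=58, a(3)=168, a(4)=446, a(5)=1170, a(6)=3064, a(7)=8022, a(8)=21002, a(9)=54984, a(10)=143950, a(11)=376866, a(12)=986648, a(13)=2583078, a(14)=6762586, a(15)=17704680; answer 17704680
Step 4: U3 = 17704680; w = -13; remainder = value at the root: 3*(-13)^4 + 5*(-13)^3 + 5*(-13)^2 - 9*(-13)^1 + 4 = (85683) + (-10985) + (845) + (117) + (4) = 75664; answer 75664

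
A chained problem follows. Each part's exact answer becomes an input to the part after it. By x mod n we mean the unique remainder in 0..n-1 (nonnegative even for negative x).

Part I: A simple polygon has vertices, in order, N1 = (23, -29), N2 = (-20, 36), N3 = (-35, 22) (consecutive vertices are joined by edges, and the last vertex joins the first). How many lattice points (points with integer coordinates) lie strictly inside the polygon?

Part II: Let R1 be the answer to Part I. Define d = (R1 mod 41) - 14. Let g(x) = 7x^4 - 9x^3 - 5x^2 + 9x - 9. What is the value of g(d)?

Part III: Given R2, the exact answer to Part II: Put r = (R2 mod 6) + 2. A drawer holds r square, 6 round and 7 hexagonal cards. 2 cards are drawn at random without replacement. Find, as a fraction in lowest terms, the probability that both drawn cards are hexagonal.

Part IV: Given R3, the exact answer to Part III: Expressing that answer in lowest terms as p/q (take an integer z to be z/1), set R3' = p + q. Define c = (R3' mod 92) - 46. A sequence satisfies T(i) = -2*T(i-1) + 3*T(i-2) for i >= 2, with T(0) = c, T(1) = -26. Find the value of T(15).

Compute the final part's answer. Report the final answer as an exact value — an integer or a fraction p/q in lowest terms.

Part I: cross terms: (23*36 - -20*-29)=248, (-20*22 - -35*36)=820, (-35*-29 - 23*22)=509; twice the area = |1577| = 1577; area = 1577/2; boundary points = 1 + 1 + 1 = 3; strictly interior points = area - boundary/2 + 1 = 788; answer 788
Part II: R1 = 788; d = -5; 7*(-5)^4 - 9*(-5)^3 - 5*(-5)^2 + 9*(-5)^1 - 9 = (4375) + (1125) + (-125) + (-45) + (-9) = 5321; answer 5321
Part III: R2 = 5321; r = 7; total draws C(20,2) = 190; favorable C(7,2) = 21; P = 21/190; answer 21/190
Part IV: R3 = 21/190; threaded value p + q = 211; c = -19; T(2) = -2*(-26) + 3*(-19) = -5; iterating: T(2)=-5, T(3)=-68, T(4)=121, T(5)=-446, T(6)=1255, T(7)=-3848, T(8)=11461, T(9)=-34466, T(10)=103315, T(11)=-310028, T(12)=930001, T(13)=-2790086, T(14)=8370175, T(15)=-25110608; answer -25110608

-25110608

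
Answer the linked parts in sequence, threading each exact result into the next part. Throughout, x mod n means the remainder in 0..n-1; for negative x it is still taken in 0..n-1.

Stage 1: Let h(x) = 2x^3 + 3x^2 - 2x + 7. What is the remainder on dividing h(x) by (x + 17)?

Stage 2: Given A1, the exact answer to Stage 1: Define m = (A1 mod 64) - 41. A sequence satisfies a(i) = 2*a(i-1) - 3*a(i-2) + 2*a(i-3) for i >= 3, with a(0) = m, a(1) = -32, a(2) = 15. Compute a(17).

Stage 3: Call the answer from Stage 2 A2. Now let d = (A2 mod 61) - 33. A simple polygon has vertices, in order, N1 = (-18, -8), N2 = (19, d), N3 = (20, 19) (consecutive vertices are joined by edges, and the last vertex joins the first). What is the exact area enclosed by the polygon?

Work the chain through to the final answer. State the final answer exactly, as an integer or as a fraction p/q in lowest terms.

Stage 1: remainder = value at the root: 2*(-17)^3 + 3*(-17)^2 - 2*(-17)^1 + 7 = (-9826) + (867) + (34) + (7) = -8918; answer -8918
Stage 2: A1 = -8918; m = 1; a(3) = 2*(15) - 3*(-32) + 2*(1) = 128; iterating: a(3)=128, a(4)=147, a(5)=-60, a(6)=-305, a(7)=-136, a(8)=523, a(9)=844, a(10)=-153, a(11)=-1792, a(12)=-1437, a(13)=2196, a(14)=5119, a(15)=776, a(16)=-9413, a(17)=-10916; answer -10916
Stage 3: A2 = -10916; d = -30; cross terms: (-18*-30 - 19*-8)=692, (19*19 - 20*-30)=961, (20*-8 - -18*19)=182; twice the area = |1835| = 1835; area = 1835/2; answer 1835/2

1835/2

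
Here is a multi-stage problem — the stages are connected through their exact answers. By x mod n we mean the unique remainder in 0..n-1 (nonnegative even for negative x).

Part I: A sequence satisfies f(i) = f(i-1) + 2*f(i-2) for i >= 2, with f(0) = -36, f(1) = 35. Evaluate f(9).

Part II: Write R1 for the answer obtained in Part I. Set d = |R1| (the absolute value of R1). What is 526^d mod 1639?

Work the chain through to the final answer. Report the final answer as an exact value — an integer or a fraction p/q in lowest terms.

Part I: f(2) = 1*(35) + 2*(-36) = -37; iterating: f(2)=-37, f(3)=33, f(4)=-41, f(5)=25, f(6)=-57, f(7)=-7, f(8)=-121, f(9)=-135; answer -135
Part II: R1 = -135; d = 135; squarings mod 1639: 526^1=526, 526^2=1324, 526^4=885, 526^8=1422, 526^16=1197, 526^32=323, 526^64=1072, 526^128=245; 526^135 = 526^1 * 526^2 * 526^4 * 526^128 = 89 (mod 1639); answer 89

89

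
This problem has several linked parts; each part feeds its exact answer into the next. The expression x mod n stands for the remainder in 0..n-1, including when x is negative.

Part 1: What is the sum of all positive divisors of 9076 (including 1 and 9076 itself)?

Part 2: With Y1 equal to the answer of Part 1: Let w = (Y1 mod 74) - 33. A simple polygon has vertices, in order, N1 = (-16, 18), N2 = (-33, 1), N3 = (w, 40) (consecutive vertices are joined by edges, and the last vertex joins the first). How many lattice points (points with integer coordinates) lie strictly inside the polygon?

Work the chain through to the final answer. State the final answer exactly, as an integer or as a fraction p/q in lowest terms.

Part 1: 9076 = 2^2 * 2269; sigma = (1 + 2 + 4) * (1 + 2269) = 7 * 2270 = 15890; answer 15890
Part 2: Y1 = 15890; w = 21; cross terms: (-16*1 - -33*18)=578, (-33*40 - 21*1)=-1341, (21*18 - -16*40)=1018; twice the area = |255| = 255; area = 255/2; boundary points = 17 + 3 + 1 = 21; strictly interior points = area - boundary/2 + 1 = 118; answer 118

118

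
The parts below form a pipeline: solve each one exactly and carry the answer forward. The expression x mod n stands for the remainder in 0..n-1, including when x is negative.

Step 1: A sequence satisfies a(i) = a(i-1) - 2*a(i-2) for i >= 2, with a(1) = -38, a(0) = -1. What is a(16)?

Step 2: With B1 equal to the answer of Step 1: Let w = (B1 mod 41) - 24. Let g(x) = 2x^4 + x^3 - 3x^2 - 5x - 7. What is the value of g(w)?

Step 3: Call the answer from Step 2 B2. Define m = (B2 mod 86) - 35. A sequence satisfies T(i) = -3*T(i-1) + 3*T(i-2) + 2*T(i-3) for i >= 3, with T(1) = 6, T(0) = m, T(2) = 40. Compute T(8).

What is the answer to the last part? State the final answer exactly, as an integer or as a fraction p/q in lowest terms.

75748

Step 1: a(2) = 1*(-38) - 2*(-1) = -36; iterating: a(2)=-36, a(3)=40, a(4)=112, a(5)=32, a(6)=-192, a(7)=-256, a(8)=128, a(9)=640, a(10)=384, a(11)=-896, a(12)=-1664, a(13)=128, a(14)=3456, a(15)=3200, a(16)=-3712; answer -3712
Step 2: B1 = -3712; w = -5; 2*(-5)^4 + 1*(-5)^3 - 3*(-5)^2 - 5*(-5)^1 - 7 = (1250) + (-125) + (-75) + (25) + (-7) = 1068; answer 1068
Step 3: B2 = 1068; m = 1; T(3) = -3*(40) + 3*(6) + 2*(1) = -100; iterating: T(3)=-100, T(4)=432, T(5)=-1516, T(6)=5644, T(7)=-20616, T(8)=75748; answer 75748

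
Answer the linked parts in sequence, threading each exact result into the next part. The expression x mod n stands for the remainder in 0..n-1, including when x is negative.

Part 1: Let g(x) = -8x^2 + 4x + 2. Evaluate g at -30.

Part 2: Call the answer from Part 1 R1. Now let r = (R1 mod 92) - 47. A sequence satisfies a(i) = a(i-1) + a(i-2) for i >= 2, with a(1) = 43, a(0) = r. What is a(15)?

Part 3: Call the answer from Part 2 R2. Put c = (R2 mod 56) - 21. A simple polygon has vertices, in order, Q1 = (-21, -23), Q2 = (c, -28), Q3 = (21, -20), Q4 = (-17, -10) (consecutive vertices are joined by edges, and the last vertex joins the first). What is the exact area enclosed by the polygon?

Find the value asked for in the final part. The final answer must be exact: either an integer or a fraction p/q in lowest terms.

Part 1: -8*(-30)^2 + 4*(-30)^1 + 2 = (-7200) + (-120) + (2) = -7318; answer -7318
Part 2: R1 = -7318; r = -5; a(2) = 1*(43) + 1*(-5) = 38; iterating: a(2)=38, a(3)=81, a(4)=119, a(5)=200, a(6)=319, a(7)=519, a(8)=838, a(9)=1357, a(10)=2195, a(11)=3552, a(12)=5747, a(13)=9299, a(14)=15046, a(15)=24345; answer 24345
Part 3: R2 = 24345; c = 20; cross terms: (-21*-28 - 20*-23)=1048, (20*-20 - 21*-28)=188, (21*-10 - -17*-20)=-550, (-17*-23 - -21*-10)=181; twice the area = |867| = 867; area = 867/2; answer 867/2

867/2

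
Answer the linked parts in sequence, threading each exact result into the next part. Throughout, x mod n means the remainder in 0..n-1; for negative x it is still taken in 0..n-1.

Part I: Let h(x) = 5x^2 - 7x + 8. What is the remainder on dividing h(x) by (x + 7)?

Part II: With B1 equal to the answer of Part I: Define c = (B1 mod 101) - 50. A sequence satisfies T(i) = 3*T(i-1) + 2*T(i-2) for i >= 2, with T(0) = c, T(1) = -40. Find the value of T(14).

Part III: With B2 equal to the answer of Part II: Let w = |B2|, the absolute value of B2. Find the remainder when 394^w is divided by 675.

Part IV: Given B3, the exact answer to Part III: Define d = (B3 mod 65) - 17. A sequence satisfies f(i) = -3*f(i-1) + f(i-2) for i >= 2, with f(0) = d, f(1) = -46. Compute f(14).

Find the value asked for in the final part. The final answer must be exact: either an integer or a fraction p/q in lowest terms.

Part I: remainder = value at the root: 5*(-7)^2 - 7*(-7)^1 + 8 = (245) + (49) + (8) = 302; answer 302
Part II: B1 = 302; c = 50; T(2) = 3*(-40) + 2*(50) = -20; iterating: T(2)=-20, T(3)=-140, T(4)=-460, T(5)=-1660, T(6)=-5900, T(7)=-21020, T(8)=-74860, T(9)=-266620, T(10)=-949580, T(11)=-3381980, T(12)=-12045100, T(13)=-42899260, T(14)=-152787980; answer -152787980
Part III: B2 = -152787980; w = 152787980; squarings mod 675: 394^1=394, 394^2=661, 394^4=196, 394^8=616, 394^16=106, 394^32=436, 394^64=421, 394^128=391, 394^256=331, 394^512=211, 394^1024=646, 394^2048=166, 394^4096=556, 394^8192=661, 394^16384=196, 394^32768=616, 394^65536=106, 394^131072=436, 394^262144=421, 394^524288=391, 394^1048576=331, 394^2097152=211, 394^4194304=646, 394^8388608=166, 394^16777216=556, 394^33554432=661, 394^67108864=196, 394^134217728=616; 394^152787980 = 394^4 * 394^8 * 394^1024 * 394^2048 * 394^4096 * 394^16384 * 394^65536 * 394^131072 * 394^524288 * 394^1048576 * 394^16777216 * 394^134217728 = 526 (mod 675); answer 526
Part IV: B3 = 526; d = -11; f(2) = -3*(-46) + 1*(-11) = 127; iterating: f(2)=127, f(3)=-427, f(4)=1408, f(5)=-4651, f(6)=15361, f(7)=-50734, f(8)=167563, f(9)=-553423, f(10)=1827832, f(11)=-6036919, f(12)=19938589, f(13)=-65852686, f(14)=217496647; answer 217496647

217496647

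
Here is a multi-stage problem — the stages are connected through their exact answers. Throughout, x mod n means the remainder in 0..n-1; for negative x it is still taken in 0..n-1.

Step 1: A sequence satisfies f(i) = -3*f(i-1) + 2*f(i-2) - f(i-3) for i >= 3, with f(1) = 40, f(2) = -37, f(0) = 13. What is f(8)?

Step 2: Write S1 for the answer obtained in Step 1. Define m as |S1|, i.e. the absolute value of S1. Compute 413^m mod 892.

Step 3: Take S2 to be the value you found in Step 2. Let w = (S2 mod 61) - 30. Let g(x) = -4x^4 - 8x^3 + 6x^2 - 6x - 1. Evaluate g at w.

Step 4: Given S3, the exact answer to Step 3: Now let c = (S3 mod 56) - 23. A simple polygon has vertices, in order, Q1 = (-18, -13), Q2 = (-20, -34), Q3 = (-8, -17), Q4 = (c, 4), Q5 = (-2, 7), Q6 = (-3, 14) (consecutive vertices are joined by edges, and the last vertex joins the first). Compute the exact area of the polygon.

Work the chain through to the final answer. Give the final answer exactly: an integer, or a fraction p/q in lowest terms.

Step 1: f(3) = -3*(-37) + 2*(40) - 1*(13) = 178; iterating: f(3)=178, f(4)=-648, f(5)=2337, f(6)=-8485, f(7)=30777, f(8)=-111638; answer -111638
Step 2: S1 = -111638; m = 111638; squarings mod 892: 413^1=413, 413^2=197, 413^4=453, 413^8=49, 413^16=617, 413^32=697, 413^64=561, 413^128=737, 413^256=833, 413^512=805, 413^1024=433, 413^2048=169, 413^4096=17, 413^8192=289, 413^16384=565, 413^32768=781, 413^65536=725; 413^111638 = 413^2 * 413^4 * 413^16 * 413^1024 * 413^4096 * 413^8192 * 413^32768 * 413^65536 = 725 (mod 892); answer 725
Step 3: S2 = 725; w = 24; -4*(24)^4 - 8*(24)^3 + 6*(24)^2 - 6*(24)^1 - 1 = (-1327104) + (-110592) + (3456) + (-144) + (-1) = -1434385; answer -1434385
Step 4: S3 = -1434385; c = 32; cross terms: (-18*-34 - -20*-13)=352, (-20*-17 - -8*-34)=68, (-8*4 - 32*-17)=512, (32*7 - -2*4)=232, (-2*14 - -3*7)=-7, (-3*-13 - -18*14)=291; twice the area = |1448| = 1448; area = 724; answer 724

724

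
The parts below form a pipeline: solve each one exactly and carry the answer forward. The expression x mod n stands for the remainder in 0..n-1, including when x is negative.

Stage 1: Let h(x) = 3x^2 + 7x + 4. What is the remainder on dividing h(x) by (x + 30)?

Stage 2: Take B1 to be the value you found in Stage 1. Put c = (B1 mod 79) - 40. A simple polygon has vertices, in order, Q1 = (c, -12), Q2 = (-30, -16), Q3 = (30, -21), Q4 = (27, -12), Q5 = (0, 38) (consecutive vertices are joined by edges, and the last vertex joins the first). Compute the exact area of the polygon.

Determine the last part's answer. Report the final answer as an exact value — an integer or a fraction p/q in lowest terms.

Stage 1: remainder = value at the root: 3*(-30)^2 + 7*(-30)^1 + 4 = (2700) + (-210) + (4) = 2494; answer 2494
Stage 2: B1 = 2494; c = 5; cross terms: (5*-16 - -30*-12)=-440, (-30*-21 - 30*-16)=1110, (30*-12 - 27*-21)=207, (27*38 - 0*-12)=1026, (0*-12 - 5*38)=-190; twice the area = |1713| = 1713; area = 1713/2; answer 1713/2

1713/2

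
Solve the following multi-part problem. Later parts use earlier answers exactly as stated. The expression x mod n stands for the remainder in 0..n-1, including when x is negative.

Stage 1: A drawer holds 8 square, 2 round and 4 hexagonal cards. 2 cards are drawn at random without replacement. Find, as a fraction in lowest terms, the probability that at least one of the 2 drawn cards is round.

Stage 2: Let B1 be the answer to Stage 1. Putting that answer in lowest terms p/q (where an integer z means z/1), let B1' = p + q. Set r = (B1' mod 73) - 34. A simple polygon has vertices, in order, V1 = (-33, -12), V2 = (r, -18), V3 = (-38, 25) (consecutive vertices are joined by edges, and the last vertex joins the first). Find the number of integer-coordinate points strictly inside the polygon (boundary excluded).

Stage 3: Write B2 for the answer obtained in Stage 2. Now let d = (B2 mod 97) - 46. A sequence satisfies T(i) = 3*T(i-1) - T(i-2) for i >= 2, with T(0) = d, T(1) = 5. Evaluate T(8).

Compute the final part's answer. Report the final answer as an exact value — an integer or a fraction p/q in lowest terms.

-7883

Stage 1: total draws C(14,2) = 91; complement C(12,2) = 66; favorable 91 - 66 = 25; P = 25/91; answer 25/91
Stage 2: B1 = 25/91; threaded value p + q = 116; r = 9; cross terms: (-33*-18 - 9*-12)=702, (9*25 - -38*-18)=-459, (-38*-12 - -33*25)=1281; twice the area = |1524| = 1524; area = 762; boundary points = 6 + 1 + 1 = 8; strictly interior points = area - boundary/2 + 1 = 759; answer 759
Stage 3: B2 = 759; d = 34; T(2) = 3*(5) - 1*(34) = -19; iterating: T(2)=-19, T(3)=-62, T(4)=-167, T(5)=-439, T(6)=-1150, T(7)=-3011, T(8)=-7883; answer -7883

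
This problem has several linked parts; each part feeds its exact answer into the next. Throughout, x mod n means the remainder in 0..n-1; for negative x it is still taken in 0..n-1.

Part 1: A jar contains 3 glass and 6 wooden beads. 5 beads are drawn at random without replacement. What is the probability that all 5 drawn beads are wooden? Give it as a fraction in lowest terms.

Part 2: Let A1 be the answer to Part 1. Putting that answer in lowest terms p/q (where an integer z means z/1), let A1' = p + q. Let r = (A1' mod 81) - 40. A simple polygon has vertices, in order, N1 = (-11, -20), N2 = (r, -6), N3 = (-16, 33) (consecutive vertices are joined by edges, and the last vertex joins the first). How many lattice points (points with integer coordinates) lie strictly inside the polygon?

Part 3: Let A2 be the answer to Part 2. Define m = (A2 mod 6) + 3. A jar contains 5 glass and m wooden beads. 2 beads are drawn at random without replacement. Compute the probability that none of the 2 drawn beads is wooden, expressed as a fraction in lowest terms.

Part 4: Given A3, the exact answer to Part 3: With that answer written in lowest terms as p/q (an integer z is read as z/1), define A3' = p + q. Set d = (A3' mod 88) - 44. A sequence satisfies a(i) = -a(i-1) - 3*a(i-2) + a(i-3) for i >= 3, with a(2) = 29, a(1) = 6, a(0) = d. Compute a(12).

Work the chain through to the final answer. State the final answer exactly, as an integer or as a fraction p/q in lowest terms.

Part 1: total draws C(9,5) = 126; favorable C(6,5) = 6; P = 1/21; answer 1/21
Part 2: A1 = 1/21; threaded value p + q = 22; r = -18; cross terms: (-11*-6 - -18*-20)=-294, (-18*33 - -16*-6)=-690, (-16*-20 - -11*33)=683; twice the area = |-301| = 301; area = 301/2; boundary points = 7 + 1 + 1 = 9; strictly interior points = area - boundary/2 + 1 = 147; answer 147
Part 3: A2 = 147; m = 6; total draws C(11,2) = 55; favorable C(5,2) = 10; P = 2/11; answer 2/11
Part 4: A3 = 2/11; threaded value p + q = 13; d = -31; a(3) = -1*(29) - 3*(6) + 1*(-31) = -78; iterating: a(3)=-78, a(4)=-3, a(5)=266, a(6)=-335, a(7)=-466, a(8)=1737, a(9)=-674, a(10)=-5003, a(11)=8762, a(12)=5573; answer 5573

5573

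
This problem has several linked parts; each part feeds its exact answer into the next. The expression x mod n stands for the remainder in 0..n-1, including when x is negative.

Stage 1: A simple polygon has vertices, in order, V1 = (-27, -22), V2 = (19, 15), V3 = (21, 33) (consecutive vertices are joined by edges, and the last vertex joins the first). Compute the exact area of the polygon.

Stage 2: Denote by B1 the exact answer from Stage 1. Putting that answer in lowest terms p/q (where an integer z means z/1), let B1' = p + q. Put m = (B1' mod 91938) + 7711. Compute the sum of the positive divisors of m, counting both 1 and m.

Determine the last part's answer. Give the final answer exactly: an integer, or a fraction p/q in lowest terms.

Stage 1: cross terms: (-27*15 - 19*-22)=13, (19*33 - 21*15)=312, (21*-22 - -27*33)=429; twice the area = |754| = 754; area = 377; answer 377
Stage 2: B1 = 377; threaded value p + q = 378; m = 8089; 8089 is prime, so its only divisors are 1 and 8089; sigma = 1 + 8089 = 8090; answer 8090

8090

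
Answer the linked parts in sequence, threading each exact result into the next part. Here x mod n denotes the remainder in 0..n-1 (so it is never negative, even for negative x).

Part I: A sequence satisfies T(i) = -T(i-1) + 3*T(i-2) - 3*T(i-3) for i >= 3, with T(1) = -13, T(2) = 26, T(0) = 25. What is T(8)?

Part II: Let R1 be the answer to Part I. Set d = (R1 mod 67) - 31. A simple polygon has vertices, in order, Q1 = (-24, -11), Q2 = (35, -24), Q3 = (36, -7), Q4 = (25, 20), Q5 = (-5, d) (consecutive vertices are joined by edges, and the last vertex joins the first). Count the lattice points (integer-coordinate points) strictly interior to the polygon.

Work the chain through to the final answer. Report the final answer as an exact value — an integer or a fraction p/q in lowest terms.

1035

Part I: T(3) = -1*(26) + 3*(-13) - 3*(25) = -140; iterating: T(3)=-140, T(4)=257, T(5)=-755, T(6)=1946, T(7)=-4982, T(8)=13085; answer 13085
Part II: R1 = 13085; d = -11; cross terms: (-24*-24 - 35*-11)=961, (35*-7 - 36*-24)=619, (36*20 - 25*-7)=895, (25*-11 - -5*20)=-175, (-5*-11 - -24*-11)=-209; twice the area = |2091| = 2091; area = 2091/2; boundary points = 1 + 1 + 1 + 1 + 19 = 23; strictly interior points = area - boundary/2 + 1 = 1035; answer 1035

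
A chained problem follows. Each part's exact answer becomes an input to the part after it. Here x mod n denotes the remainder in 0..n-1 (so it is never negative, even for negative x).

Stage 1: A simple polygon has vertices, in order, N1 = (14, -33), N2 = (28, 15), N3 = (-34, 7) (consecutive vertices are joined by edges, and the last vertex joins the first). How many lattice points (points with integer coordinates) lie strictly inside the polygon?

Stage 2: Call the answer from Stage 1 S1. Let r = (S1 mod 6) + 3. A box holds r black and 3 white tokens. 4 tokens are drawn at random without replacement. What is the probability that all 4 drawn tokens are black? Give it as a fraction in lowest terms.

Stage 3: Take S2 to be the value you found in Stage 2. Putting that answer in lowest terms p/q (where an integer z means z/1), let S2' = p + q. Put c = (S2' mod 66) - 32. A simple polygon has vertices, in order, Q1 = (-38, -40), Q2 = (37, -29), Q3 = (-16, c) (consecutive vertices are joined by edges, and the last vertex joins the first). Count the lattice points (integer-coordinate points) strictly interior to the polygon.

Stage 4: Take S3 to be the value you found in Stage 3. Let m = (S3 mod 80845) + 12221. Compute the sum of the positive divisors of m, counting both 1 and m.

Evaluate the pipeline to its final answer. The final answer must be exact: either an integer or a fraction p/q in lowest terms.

19152

Stage 1: cross terms: (14*15 - 28*-33)=1134, (28*7 - -34*15)=706, (-34*-33 - 14*7)=1024; twice the area = |2864| = 2864; area = 1432; boundary points = 2 + 2 + 8 = 12; strictly interior points = area - boundary/2 + 1 = 1427; answer 1427
Stage 2: S1 = 1427; r = 8; total draws C(11,4) = 330; favorable C(8,4) = 70; P = 7/33; answer 7/33
Stage 3: S2 = 7/33; threaded value p + q = 40; c = 8; cross terms: (-38*-29 - 37*-40)=2582, (37*8 - -16*-29)=-168, (-16*-40 - -38*8)=944; twice the area = |3358| = 3358; area = 1679; boundary points = 1 + 1 + 2 = 4; strictly interior points = area - boundary/2 + 1 = 1678; answer 1678
Stage 4: S3 = 1678; m = 13899; 13899 = 3 * 41 * 113; sigma = (1 + 3) * (1 + 41) * (1 + 113) = 4 * 42 * 114 = 19152; answer 19152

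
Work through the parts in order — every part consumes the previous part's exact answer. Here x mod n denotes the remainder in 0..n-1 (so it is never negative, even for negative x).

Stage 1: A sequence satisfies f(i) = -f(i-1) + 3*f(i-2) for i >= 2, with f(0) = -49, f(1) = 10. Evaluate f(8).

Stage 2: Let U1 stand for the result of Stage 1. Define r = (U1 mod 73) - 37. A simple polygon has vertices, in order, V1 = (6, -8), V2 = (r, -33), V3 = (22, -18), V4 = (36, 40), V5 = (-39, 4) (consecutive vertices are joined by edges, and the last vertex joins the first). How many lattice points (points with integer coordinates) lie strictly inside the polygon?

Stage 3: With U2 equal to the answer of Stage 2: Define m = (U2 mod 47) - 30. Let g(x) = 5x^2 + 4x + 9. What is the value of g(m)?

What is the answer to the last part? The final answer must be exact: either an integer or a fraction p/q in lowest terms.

Stage 1: f(2) = -1*(10) + 3*(-49) = -157; iterating: f(2)=-157, f(3)=187, f(4)=-658, f(5)=1219, f(6)=-3193, f(7)=6850, f(8)=-16429; answer -16429
Stage 2: U1 = -16429; r = 32; cross terms: (6*-33 - 32*-8)=58, (32*-18 - 22*-33)=150, (22*40 - 36*-18)=1528, (36*4 - -39*40)=1704, (-39*-8 - 6*4)=288; twice the area = |3728| = 3728; area = 1864; boundary points = 1 + 5 + 2 + 3 + 3 = 14; strictly interior points = area - boundary/2 + 1 = 1858; answer 1858
Stage 3: U2 = 1858; m = -5; 5*(-5)^2 + 4*(-5)^1 + 9 = (125) + (-20) + (9) = 114; answer 114

114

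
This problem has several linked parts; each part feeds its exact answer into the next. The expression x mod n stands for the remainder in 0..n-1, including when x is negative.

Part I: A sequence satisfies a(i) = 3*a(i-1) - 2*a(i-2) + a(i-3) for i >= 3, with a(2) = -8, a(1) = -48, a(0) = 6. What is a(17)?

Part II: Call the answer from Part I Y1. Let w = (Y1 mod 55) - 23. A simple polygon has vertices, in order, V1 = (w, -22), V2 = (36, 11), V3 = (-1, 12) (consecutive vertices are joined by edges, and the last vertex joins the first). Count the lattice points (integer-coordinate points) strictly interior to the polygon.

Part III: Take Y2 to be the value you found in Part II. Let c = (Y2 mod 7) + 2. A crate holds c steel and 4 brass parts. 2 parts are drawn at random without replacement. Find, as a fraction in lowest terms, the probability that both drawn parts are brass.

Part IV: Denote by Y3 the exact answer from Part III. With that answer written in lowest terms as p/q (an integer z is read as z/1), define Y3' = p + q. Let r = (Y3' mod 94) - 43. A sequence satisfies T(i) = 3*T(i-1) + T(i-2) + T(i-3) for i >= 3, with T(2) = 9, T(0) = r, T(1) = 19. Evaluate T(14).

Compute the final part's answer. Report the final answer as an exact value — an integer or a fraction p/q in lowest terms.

14031457

Part I: a(3) = 3*(-8) - 2*(-48) + 1*(6) = 78; iterating: a(3)=78, a(4)=202, a(5)=442, a(6)=1000, a(7)=2318, a(8)=5396, a(9)=12552, a(10)=29182, a(11)=67838, a(12)=157702, a(13)=366612, a(14)=852270, a(15)=1981288, a(16)=4605936, a(17)=10707502; answer 10707502
Part II: Y1 = 10707502; w = 24; cross terms: (24*11 - 36*-22)=1056, (36*12 - -1*11)=443, (-1*-22 - 24*12)=-266; twice the area = |1233| = 1233; area = 1233/2; boundary points = 3 + 1 + 1 = 5; strictly interior points = area - boundary/2 + 1 = 615; answer 615
Part III: Y2 = 615; c = 8; total draws C(12,2) = 66; favorable C(4,2) = 6; P = 1/11; answer 1/11
Part IV: Y3 = 1/11; threaded value p + q = 12; r = -31; T(3) = 3*(9) + 1*(19) + 1*(-31) = 15; iterating: T(3)=15, T(4)=73, T(5)=243, T(6)=817, T(7)=2767, T(8)=9361, T(9)=31667, T(10)=107129, T(11)=362415, T(12)=1226041, T(13)=4147667, T(14)=14031457; answer 14031457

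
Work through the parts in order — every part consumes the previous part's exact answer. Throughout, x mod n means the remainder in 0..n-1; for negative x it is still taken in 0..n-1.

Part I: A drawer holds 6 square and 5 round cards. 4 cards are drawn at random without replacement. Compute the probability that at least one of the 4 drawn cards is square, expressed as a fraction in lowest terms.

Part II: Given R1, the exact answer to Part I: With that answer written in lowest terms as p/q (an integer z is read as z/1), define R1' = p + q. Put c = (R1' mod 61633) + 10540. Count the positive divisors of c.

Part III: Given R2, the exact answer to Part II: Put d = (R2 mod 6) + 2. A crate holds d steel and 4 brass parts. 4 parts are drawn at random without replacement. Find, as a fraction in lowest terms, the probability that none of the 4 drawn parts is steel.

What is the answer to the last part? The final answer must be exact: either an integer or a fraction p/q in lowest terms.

Part I: total draws C(11,4) = 330; complement C(5,4) = 5; favorable 330 - 5 = 325; P = 65/66; answer 65/66
Part II: R1 = 65/66; threaded value p + q = 131; c = 10671; 10671 = 3 * 3557; number of divisors = (1+1) * (1+1) = 4; answer 4
Part III: R2 = 4; d = 6; total draws C(10,4) = 210; favorable C(4,4) = 1; P = 1/210; answer 1/210

1/210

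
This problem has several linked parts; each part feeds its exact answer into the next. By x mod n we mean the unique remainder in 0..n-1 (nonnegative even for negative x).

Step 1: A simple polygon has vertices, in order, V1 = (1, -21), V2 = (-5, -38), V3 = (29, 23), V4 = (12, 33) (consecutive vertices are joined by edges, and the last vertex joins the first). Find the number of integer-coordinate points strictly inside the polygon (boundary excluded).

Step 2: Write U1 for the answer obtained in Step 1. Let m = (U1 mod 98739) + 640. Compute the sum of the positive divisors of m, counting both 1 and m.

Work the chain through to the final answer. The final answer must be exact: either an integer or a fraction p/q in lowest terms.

Step 1: cross terms: (1*-38 - -5*-21)=-143, (-5*23 - 29*-38)=987, (29*33 - 12*23)=681, (12*-21 - 1*33)=-285; twice the area = |1240| = 1240; area = 620; boundary points = 1 + 1 + 1 + 1 = 4; strictly interior points = area - boundary/2 + 1 = 619; answer 619
Step 2: U1 = 619; m = 1259; 1259 is prime, so its only divisors are 1 and 1259; sigma = 1 + 1259 = 1260; answer 1260

1260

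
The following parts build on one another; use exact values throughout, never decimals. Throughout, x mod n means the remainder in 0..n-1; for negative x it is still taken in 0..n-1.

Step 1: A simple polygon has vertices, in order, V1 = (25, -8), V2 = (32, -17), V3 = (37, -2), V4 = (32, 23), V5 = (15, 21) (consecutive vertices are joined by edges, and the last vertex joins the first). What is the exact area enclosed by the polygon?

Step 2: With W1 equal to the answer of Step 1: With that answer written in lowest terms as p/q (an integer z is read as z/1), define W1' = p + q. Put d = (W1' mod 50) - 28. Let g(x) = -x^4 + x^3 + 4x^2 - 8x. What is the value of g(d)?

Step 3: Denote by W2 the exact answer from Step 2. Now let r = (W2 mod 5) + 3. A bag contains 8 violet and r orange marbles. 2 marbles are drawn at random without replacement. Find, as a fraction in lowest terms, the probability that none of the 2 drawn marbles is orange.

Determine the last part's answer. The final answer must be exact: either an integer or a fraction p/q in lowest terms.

Step 1: cross terms: (25*-17 - 32*-8)=-169, (32*-2 - 37*-17)=565, (37*23 - 32*-2)=915, (32*21 - 15*23)=327, (15*-8 - 25*21)=-645; twice the area = |993| = 993; area = 993/2; answer 993/2
Step 2: W1 = 993/2; threaded value p + q = 995; d = 17; -1*(17)^4 + 1*(17)^3 + 4*(17)^2 - 8*(17)^1 = (-83521) + (4913) + (1156) + (-136) = -77588; answer -77588
Step 3: W2 = -77588; r = 5; total draws C(13,2) = 78; favorable C(8,2) = 28; P = 14/39; answer 14/39

14/39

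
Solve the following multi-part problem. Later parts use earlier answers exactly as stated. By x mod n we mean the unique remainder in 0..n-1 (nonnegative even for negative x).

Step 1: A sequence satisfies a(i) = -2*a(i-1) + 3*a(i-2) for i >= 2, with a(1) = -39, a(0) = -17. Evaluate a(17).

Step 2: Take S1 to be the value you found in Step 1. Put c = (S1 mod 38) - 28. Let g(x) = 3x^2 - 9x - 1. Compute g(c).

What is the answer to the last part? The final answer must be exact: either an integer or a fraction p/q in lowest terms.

Step 1: a(2) = -2*(-39) + 3*(-17) = 27; iterating: a(2)=27, a(3)=-171, a(4)=423, a(5)=-1359, a(6)=3987, a(7)=-12051, a(8)=36063, a(9)=-108279, a(10)=324747, a(11)=-974331, a(12)=2922903, a(13)=-8768799, a(14)=26306307, a(15)=-78919011, a(16)=236756943, a(17)=-710270919; answer -710270919
Step 2: S1 = -710270919; c = -27; 3*(-27)^2 - 9*(-27)^1 - 1 = (2187) + (243) + (-1) = 2429; answer 2429

2429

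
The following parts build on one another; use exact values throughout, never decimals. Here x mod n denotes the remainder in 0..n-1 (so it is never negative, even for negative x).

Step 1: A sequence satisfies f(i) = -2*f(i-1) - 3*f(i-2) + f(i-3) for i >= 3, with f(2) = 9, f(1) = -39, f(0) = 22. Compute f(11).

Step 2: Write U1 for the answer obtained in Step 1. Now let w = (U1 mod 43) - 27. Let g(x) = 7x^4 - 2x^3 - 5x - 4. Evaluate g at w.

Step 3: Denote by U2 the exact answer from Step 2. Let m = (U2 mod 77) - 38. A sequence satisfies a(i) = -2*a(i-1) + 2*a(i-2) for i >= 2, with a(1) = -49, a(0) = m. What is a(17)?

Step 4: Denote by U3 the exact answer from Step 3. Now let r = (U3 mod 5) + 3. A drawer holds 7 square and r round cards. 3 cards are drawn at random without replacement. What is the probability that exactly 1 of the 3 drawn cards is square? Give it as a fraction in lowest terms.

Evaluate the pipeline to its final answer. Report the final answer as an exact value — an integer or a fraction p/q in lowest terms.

Step 1: f(3) = -2*(9) - 3*(-39) + 1*(22) = 121; iterating: f(3)=121, f(4)=-308, f(5)=262, f(6)=521, f(7)=-2136, f(8)=2971, f(9)=987, f(10)=-13023, f(11)=26056; answer 26056
Step 2: U1 = 26056; w = 14; 7*(14)^4 - 2*(14)^3 - 5*(14)^1 - 4 = (268912) + (-5488) + (-70) + (-4) = 263350; answer 263350
Step 3: U2 = 263350; m = -28; a(2) = -2*(-49) + 2*(-28) = 42; iterating: a(2)=42, a(3)=-182, a(4)=448, a(5)=-1260, a(6)=3416, a(7)=-9352, a(8)=25536, a(9)=-69776, a(10)=190624, a(11)=-520800, a(12)=1422848, a(13)=-3887296, a(14)=10620288, a(15)=-29015168, a(16)=79270912, a(17)=-216572160; answer -216572160
Step 4: U3 = -216572160; r = 3; total draws C(10,3) = 120; favorable C(7,1)*C(3,2) = 21; P = 7/40; answer 7/40

7/40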